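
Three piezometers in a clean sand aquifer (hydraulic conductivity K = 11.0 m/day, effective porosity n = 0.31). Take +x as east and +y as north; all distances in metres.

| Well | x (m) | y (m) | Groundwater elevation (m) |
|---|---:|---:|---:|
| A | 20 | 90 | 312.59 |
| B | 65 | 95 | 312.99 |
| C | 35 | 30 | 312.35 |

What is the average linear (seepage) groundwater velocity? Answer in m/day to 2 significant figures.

With h = a·x + b·y + c and A as origin, the differences give:
  45·a + 5·b = +0.40
  15·a + (-60)·b = -0.24
Eliminate b (×(-60) and ×5, subtract): -2775·a = -22.800 → a = ∂h/∂x = +0.008216
Back-substitute: b = ∂h/∂y = +0.006054.
|∇h| = √(0.008216² + 0.006054²) = 0.01021
Seepage velocity v = K·i/n = 11.0 × 0.01021 / 0.31 = 0.3623 m/day.

0.36 m/day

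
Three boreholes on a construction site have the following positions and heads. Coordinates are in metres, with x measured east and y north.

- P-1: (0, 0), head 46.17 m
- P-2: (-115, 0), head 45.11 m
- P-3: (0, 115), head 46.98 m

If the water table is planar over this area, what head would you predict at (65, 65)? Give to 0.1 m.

∂h/∂x = (45.11 − 46.17) / (-115 − 0) = +0.009217
∂h/∂y = (46.98 − 46.17) / (115 − 0) = +0.007043
h(65, 65) = 46.17 + (+0.009217)·(65) + (+0.007043)·(65) = 46.17 +0.599 +0.458 = 47.227 m.

47.2 m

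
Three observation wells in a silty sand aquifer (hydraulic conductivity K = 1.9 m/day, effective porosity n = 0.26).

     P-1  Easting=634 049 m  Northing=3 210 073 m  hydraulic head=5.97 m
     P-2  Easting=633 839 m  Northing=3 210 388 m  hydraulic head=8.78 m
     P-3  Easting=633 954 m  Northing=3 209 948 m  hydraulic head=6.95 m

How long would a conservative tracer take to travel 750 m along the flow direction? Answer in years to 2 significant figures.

With h = a·x + b·y + c and P-1 as origin, the differences give:
  (-210)·a + 315·b = +2.81
  (-95)·a + (-125)·b = +0.98
Eliminate b (×(-125) and ×315, subtract): 56175·a = -659.950 → a = ∂h/∂x = -0.01175
Back-substitute: b = ∂h/∂y = +0.001089.
|∇h| = √(-0.01175² + 0.001089²) = 0.0118
Seepage velocity v = K·i/n = 1.9 × 0.0118 / 0.26 = 0.08623 m/day.
t = 750 / 0.08623 = 8698 days = 23.8 years.

24 years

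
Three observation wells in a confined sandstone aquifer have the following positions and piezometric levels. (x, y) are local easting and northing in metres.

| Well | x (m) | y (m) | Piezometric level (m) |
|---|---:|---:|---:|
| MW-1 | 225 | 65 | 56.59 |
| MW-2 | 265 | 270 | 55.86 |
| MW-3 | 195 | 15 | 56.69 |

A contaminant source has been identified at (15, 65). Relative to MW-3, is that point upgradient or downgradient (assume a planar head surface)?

With h = a·x + b·y + c and MW-1 as origin, the differences give:
  40·a + 205·b = -0.73
  (-30)·a + (-50)·b = +0.10
Eliminate b (×(-50) and ×205, subtract): 4150·a = 16.000 → a = ∂h/∂x = +0.003855
Back-substitute: b = ∂h/∂y = -0.004313.
Head at (15, 65) = 56.59 + (+0.003855)·(-210) + (-0.004313)·(0) = 55.78 m.
That is lower than the 56.69 m at MW-3, so the point is downgradient.

downgradient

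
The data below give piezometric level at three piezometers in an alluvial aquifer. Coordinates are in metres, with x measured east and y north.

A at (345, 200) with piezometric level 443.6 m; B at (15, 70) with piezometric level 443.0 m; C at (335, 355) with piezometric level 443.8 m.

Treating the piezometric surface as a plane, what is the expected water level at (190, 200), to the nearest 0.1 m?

Taking A as reference: B−A = (-330, -130, -0.6); C−A = (-10, 155, +0.2).
Determinant of the coordinate differences = (-330)·155 − (-10)·(-130) = -52450.
∂h/∂x = [(-0.6)·155 − (+0.2)·(-130)] / -52450 = +0.001277
∂h/∂y = [(-330)·(+0.2) − (-10)·(-0.6)] / -52450 = +0.001373
h(190, 200) = 443.6 + (+0.001277)·(-155) + (+0.001373)·(0) = 443.6 -0.198 +0.000 = 443.402 m.

443.4 m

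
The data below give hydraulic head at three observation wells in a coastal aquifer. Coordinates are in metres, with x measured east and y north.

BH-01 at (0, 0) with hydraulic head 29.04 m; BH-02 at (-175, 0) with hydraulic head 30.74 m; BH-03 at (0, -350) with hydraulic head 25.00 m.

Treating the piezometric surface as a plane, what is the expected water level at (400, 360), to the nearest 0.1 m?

∂h/∂x = (30.74 − 29.04) / (-175 − 0) = -0.009714
∂h/∂y = (25.00 − 29.04) / (-350 − 0) = +0.01154
h(400, 360) = 29.04 + (-0.009714)·(400) + (+0.01154)·(360) = 29.04 -3.886 +4.155 = 29.310 m.

29.3 m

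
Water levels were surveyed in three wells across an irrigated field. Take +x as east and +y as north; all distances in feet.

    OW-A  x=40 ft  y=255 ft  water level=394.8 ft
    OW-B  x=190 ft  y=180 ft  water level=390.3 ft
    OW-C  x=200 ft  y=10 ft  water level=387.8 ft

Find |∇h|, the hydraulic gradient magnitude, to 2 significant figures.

Three-point gradient (reference OW-A): Δ to OW-B = (150, -75, -4.5), Δ to OW-C = (160, -245, -7.0).
∂h/∂x = -0.02333, ∂h/∂y = +0.01333 (det = -24750).
|∇h| = √(-0.02333² + 0.01333²) = 0.02687

0.027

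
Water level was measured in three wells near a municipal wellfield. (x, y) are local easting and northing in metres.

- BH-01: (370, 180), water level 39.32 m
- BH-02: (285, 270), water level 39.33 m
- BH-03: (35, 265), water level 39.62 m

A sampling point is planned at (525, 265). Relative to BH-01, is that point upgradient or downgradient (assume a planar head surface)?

Differences from BH-01: to BH-02 (Δx, Δy, Δh) = (-85, 90, +0.01); to BH-03 = (-335, 85, +0.30).
Determinant of the coordinate differences = (-85)·85 − (-335)·90 = 22925.
∂h/∂x = [(+0.01)·85 − (+0.30)·90] / 22925 = -0.001141
∂h/∂y = [(-85)·(+0.30) − (-335)·(+0.01)] / 22925 = -0.0009662
Head at (525, 265) = 39.32 + (-0.001141)·(155) + (-0.0009662)·(85) = 39.06 m.
That is lower than the 39.32 m at BH-01, so the point is downgradient.

downgradient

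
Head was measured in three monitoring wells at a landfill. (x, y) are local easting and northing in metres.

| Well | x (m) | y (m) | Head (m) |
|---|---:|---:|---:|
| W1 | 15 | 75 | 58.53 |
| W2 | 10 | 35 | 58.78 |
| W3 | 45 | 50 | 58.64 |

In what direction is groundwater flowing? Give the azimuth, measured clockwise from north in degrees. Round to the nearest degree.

013°

Taking W1 as reference: W2−W1 = (-5, -40, +0.25); W3−W1 = (30, -25, +0.11).
Solve a·Δx + b·Δy = Δh: det = (-5)·(-25) − 30·(-40) = 1325.
∂h/∂x = [(+0.25)·(-25) − (+0.11)·(-40)] / 1325 = -0.001396
∂h/∂y = [(-5)·(+0.11) − 30·(+0.25)] / 1325 = -0.006075
Flow direction (−∇h) has components (+0.001396 E, +0.006075 N).
Azimuth = atan2(E, N) = atan2(+0.001396, +0.006075) = 12.9° ≈ 013°.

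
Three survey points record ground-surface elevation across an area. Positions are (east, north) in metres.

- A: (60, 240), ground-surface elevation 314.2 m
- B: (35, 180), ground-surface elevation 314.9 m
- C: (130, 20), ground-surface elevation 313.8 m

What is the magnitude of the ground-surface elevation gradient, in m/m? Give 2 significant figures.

0.019 m/m

Taking A as reference: B−A = (-25, -60, +0.7); C−A = (70, -220, -0.4).
Solve a·Δx + b·Δy = Δz: det = (-25)·(-220) − 70·(-60) = 9700.
∂z/∂x = [(+0.7)·(-220) − (-0.4)·(-60)] / 9700 = -0.01835
∂z/∂y = [(-25)·(-0.4) − 70·(+0.7)] / 9700 = -0.004021
|∇f| = √(-0.01835² + -0.004021²) = 0.01879 m/m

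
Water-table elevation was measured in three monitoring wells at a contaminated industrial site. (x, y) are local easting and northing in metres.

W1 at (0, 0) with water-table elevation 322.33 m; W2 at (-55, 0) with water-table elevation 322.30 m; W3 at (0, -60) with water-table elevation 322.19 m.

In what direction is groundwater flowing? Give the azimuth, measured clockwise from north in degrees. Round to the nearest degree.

∂h/∂x = (322.30 − 322.33) / (-55 − 0) = +0.0005455
∂h/∂y = (322.19 − 322.33) / (-60 − 0) = +0.002333
Flow direction (−∇h) has components (-0.0005455 E, -0.002333 N).
Azimuth = atan2(E, N) = atan2(-0.0005455, -0.002333) = 193.2° ≈ 193°.

193°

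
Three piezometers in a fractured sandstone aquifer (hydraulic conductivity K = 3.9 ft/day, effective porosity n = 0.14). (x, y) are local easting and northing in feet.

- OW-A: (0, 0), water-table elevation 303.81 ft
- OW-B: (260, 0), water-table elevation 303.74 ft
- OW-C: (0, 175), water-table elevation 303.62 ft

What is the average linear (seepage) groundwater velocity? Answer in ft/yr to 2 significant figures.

∂h/∂x = (303.74 − 303.81) / (260 − 0) = -0.0002692
∂h/∂y = (303.62 − 303.81) / (175 − 0) = -0.001086
|∇h| = √(-0.0002692² + -0.001086²) = 0.001119
Seepage velocity v = K·i/n = 3.9 × 0.001119 / 0.14 = 0.03117 ft/day = 11.38 ft/yr.

11 ft/yr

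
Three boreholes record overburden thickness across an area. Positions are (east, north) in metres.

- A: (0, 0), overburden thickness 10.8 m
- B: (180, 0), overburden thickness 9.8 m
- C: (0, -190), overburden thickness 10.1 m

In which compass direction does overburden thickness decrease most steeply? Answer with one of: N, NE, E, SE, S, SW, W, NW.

SE

∂d/∂x = (9.8 − 10.8) / (180 − 0) = -0.005556
∂d/∂y = (10.1 − 10.8) / (-190 − 0) = +0.003684
Steepest decrease is along −∇f = (+0.005556 E, -0.003684 N) → southeast.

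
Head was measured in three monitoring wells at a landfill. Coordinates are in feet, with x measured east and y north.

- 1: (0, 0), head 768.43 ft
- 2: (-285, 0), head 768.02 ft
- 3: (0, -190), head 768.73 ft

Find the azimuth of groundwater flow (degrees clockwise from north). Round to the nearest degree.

318°

∂h/∂x = (768.02 − 768.43) / (-285 − 0) = +0.001439
∂h/∂y = (768.73 − 768.43) / (-190 − 0) = -0.001579
Flow direction (−∇h) has components (-0.001439 E, +0.001579 N).
Azimuth = atan2(E, N) = atan2(-0.001439, +0.001579) = 317.7° ≈ 318°.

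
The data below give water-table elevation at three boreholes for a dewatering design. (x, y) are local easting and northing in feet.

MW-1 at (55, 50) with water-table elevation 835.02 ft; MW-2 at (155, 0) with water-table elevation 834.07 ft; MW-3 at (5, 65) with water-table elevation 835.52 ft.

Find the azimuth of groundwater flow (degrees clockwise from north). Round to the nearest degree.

077°

Three-point gradient (reference MW-1): Δ to MW-2 = (100, -50, -0.95), Δ to MW-3 = (-50, 15, +0.50).
∂h/∂x = -0.01075, ∂h/∂y = -0.002500 (det = -1000).
Flow direction (−∇h) has components (+0.01075 E, +0.002500 N).
Azimuth = atan2(E, N) = atan2(+0.01075, +0.002500) = 76.9° ≈ 077°.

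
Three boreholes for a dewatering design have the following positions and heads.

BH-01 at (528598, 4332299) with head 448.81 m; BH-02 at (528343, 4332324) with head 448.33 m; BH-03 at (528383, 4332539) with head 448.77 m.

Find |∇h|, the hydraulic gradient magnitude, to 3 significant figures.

0.00264

Taking BH-01 as reference: BH-02−BH-01 = (-255, 25, -0.48); BH-03−BH-01 = (-215, 240, -0.04).
Solve a·Δx + b·Δy = Δh: det = (-255)·240 − (-215)·25 = -55825.
∂h/∂x = [(-0.48)·240 − (-0.04)·25] / -55825 = +0.002046
∂h/∂y = [(-255)·(-0.04) − (-215)·(-0.48)] / -55825 = +0.001666
|∇h| = √(0.002046² + 0.001666²) = 0.002638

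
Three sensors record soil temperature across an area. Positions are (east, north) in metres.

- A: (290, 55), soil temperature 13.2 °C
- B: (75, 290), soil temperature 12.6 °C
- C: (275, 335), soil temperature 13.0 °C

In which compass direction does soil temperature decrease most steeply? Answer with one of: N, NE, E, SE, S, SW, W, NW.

W

With T = a·x + b·y + c and A as origin, the differences give:
  (-215)·a + 235·b = -0.6
  (-15)·a + 280·b = -0.2
Eliminate b (×280 and ×235, subtract): -56675·a = -121.00 → a = ∂T/∂x = +0.002135
Back-substitute: b = ∂T/∂y = -0.0005999.
Steepest decrease is along −∇f = (-0.002135 E, +0.0005999 N) → west.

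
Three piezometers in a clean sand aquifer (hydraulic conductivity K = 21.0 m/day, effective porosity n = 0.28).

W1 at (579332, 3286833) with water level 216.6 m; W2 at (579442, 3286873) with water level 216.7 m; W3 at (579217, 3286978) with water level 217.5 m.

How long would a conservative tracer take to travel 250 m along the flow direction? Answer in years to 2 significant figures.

1.7 years

With h = a·x + b·y + c and W1 as origin, the differences give:
  110·a + 40·b = +0.1
  (-115)·a + 145·b = +0.9
Eliminate b (×145 and ×40, subtract): 20550·a = -21.50 → a = ∂h/∂x = -0.001046
Back-substitute: b = ∂h/∂y = +0.005377.
|∇h| = √(-0.001046² + 0.005377²) = 0.005478
Seepage velocity v = K·i/n = 21.0 × 0.005478 / 0.28 = 0.4108 m/day.
t = 250 / 0.4108 = 608.6 days = 1.67 years.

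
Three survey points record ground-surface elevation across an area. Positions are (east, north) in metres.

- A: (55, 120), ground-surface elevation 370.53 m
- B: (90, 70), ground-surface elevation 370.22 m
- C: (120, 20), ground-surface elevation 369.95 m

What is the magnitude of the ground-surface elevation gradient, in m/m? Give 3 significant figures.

Taking A as reference: B−A = (35, -50, -0.31); C−A = (65, -100, -0.58).
Solve a·Δx + b·Δy = Δz: det = 35·(-100) − 65·(-50) = -250.
∂z/∂x = [(-0.31)·(-100) − (-0.58)·(-50)] / -250 = -0.008000
∂z/∂y = [35·(-0.58) − 65·(-0.31)] / -250 = +0.0006000
|∇f| = √(-0.008000² + 0.0006000²) = 0.008022 m/m

0.00802 m/m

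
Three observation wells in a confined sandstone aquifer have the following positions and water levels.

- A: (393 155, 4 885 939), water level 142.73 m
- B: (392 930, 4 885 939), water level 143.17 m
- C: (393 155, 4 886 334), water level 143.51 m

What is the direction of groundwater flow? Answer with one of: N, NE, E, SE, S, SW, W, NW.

∂h/∂x = (143.17 − 142.73) / (392930 − 393155) = -0.001956
∂h/∂y = (143.51 − 142.73) / (4886334 − 4885939) = +0.001975
Flow = −∇h = (+0.001956 east, -0.001975 north), which points southeast.

SE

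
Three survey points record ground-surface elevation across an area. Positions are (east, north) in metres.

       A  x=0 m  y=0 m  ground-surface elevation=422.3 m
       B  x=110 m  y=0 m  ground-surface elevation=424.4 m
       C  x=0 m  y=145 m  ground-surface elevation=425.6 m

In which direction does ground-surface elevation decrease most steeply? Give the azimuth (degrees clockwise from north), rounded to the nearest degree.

220°

∂z/∂x = (424.4 − 422.3) / (110 − 0) = +0.01909
∂z/∂y = (425.6 − 422.3) / (145 − 0) = +0.02276
Steepest decrease is along −∇f: components (-0.01909 E, -0.02276 N).
Azimuth = atan2(-0.01909, -0.02276) = 220.0° ≈ 220°.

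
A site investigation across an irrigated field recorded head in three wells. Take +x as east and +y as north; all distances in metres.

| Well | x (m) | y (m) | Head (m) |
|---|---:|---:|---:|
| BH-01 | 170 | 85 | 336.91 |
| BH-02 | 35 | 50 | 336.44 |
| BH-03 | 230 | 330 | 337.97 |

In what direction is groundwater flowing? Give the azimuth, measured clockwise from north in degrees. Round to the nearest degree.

With h = a·x + b·y + c and BH-01 as origin, the differences give:
  (-135)·a + (-35)·b = -0.47
  60·a + 245·b = +1.06
Eliminate b (×245 and ×(-35), subtract): -30975·a = -78.050 → a = ∂h/∂x = +0.002520
Back-substitute: b = ∂h/∂y = +0.003709.
Flow direction (−∇h) has components (-0.002520 E, -0.003709 N).
Azimuth = atan2(E, N) = atan2(-0.002520, -0.003709) = 214.2° ≈ 214°.

214°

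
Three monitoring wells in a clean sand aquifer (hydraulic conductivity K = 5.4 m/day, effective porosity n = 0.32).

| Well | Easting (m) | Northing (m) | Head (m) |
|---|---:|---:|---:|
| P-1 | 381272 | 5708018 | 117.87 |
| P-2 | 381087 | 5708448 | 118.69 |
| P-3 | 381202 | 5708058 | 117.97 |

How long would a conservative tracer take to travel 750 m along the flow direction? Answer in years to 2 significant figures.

Three-point gradient (reference P-1): Δ to P-2 = (-185, 430, +0.82), Δ to P-3 = (-70, 40, +0.10).
∂h/∂x = -0.0004493, ∂h/∂y = +0.001714 (det = 22700).
|∇h| = √(-0.0004493² + 0.001714²) = 0.001772
Seepage velocity v = K·i/n = 5.4 × 0.001772 / 0.32 = 0.0299 m/day.
t = 750 / 0.0299 = 2.508e+04 days = 68.7 years.

69 years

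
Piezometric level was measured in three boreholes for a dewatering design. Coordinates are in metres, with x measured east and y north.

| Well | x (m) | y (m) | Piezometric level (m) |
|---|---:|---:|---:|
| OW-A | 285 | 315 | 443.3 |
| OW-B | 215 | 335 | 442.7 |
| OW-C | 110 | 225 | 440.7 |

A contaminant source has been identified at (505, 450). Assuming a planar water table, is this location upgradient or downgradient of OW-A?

upgradient

Differences from OW-A: to OW-B (Δx, Δy, Δh) = (-70, 20, -0.6); to OW-C = (-175, -90, -2.6).
Determinant of the coordinate differences = (-70)·(-90) − (-175)·20 = 9800.
∂h/∂x = [(-0.6)·(-90) − (-2.6)·20] / 9800 = +0.01082
∂h/∂y = [(-70)·(-2.6) − (-175)·(-0.6)] / 9800 = +0.007857
Head at (505, 450) = 443.3 + (+0.01082)·(220) + (+0.007857)·(135) = 446.74 m.
That is higher than the 443.3 m at OW-A, so the point is upgradient.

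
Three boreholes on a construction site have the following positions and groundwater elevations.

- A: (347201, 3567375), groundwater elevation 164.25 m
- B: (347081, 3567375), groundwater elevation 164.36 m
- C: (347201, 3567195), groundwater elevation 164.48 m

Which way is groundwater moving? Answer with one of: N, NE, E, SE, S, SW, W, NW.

∂h/∂x = (164.36 − 164.25) / (347081 − 347201) = -0.0009167
∂h/∂y = (164.48 − 164.25) / (3567195 − 3567375) = -0.001278
Flow = −∇h = (+0.0009167 east, +0.001278 north), which points northeast.

NE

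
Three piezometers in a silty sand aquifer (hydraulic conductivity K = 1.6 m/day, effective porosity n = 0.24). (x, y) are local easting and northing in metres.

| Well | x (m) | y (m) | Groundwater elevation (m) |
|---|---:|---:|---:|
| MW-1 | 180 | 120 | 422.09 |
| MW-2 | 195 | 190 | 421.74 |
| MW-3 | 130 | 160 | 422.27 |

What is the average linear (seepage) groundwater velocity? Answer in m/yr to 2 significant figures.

18 m/yr

Three-point gradient (reference MW-1): Δ to MW-2 = (15, 70, -0.35), Δ to MW-3 = (-50, 40, +0.18).
∂h/∂x = -0.006488, ∂h/∂y = -0.003610 (det = 4100).
|∇h| = √(-0.006488² + -0.003610²) = 0.007425
Seepage velocity v = K·i/n = 1.6 × 0.007425 / 0.24 = 0.0495 m/day = 18.08 m/yr.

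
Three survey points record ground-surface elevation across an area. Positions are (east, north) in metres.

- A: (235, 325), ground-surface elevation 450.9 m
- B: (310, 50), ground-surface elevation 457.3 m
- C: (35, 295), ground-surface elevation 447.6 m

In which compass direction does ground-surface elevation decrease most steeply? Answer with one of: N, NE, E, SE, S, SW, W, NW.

Three-point gradient (reference A): Δ to B = (75, -275, +6.4), Δ to C = (-200, -30, -3.3).
∂z/∂x = +0.01921, ∂z/∂y = -0.01803 (det = -57250).
Steepest decrease is along −∇f = (-0.01921 E, +0.01803 N) → northwest.

NW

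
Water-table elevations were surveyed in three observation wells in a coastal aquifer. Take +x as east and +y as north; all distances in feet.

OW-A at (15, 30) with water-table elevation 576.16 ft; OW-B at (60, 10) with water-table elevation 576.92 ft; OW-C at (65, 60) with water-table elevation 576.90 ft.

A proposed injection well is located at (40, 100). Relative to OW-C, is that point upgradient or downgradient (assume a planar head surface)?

Taking OW-A as reference: OW-B−OW-A = (45, -20, +0.76); OW-C−OW-A = (50, 30, +0.74).
Solve a·Δx + b·Δy = Δh: det = 45·30 − 50·(-20) = 2350.
∂h/∂x = [(+0.76)·30 − (+0.74)·(-20)] / 2350 = +0.01600
∂h/∂y = [45·(+0.74) − 50·(+0.76)] / 2350 = -0.002000
Head at (40, 100) = 576.16 + (+0.01600)·(25) + (-0.002000)·(70) = 576.42 ft.
That is lower than the 576.90 ft at OW-C, so the point is downgradient.

downgradient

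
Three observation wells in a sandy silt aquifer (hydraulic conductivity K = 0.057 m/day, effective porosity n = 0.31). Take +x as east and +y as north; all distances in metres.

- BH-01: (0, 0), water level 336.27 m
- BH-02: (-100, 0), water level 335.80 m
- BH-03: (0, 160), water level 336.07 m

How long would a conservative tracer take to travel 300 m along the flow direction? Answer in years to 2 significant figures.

∂h/∂x = (335.80 − 336.27) / (-100 − 0) = +0.004700
∂h/∂y = (336.07 − 336.27) / (160 − 0) = -0.001250
|∇h| = √(0.004700² + -0.001250²) = 0.004863
Seepage velocity v = K·i/n = 0.057 × 0.004863 / 0.31 = 0.0008942 m/day.
t = 300 / 0.0008942 = 3.355e+05 days = 919 years.

920 years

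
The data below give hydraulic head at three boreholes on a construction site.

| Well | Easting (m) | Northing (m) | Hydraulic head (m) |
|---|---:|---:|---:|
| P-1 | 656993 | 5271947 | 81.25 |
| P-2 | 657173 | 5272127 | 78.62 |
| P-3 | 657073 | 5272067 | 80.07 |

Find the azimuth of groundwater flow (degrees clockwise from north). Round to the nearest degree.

089°

Differences from P-1: to P-2 (Δx, Δy, Δh) = (180, 180, -2.63); to P-3 = (80, 120, -1.18).
Determinant of the coordinate differences = 180·120 − 80·180 = 7200.
∂h/∂x = [(-2.63)·120 − (-1.18)·180] / 7200 = -0.01433
∂h/∂y = [180·(-1.18) − 80·(-2.63)] / 7200 = -0.0002778
Flow direction (−∇h) has components (+0.01433 E, +0.0002778 N).
Azimuth = atan2(E, N) = atan2(+0.01433, +0.0002778) = 88.9° ≈ 089°.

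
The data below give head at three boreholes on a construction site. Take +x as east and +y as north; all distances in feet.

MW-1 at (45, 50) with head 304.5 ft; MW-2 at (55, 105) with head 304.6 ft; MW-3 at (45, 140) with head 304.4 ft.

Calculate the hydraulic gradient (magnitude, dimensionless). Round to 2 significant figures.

0.016

Three-point gradient (reference MW-1): Δ to MW-2 = (10, 55, +0.1), Δ to MW-3 = (0, 90, -0.1).
∂h/∂x = +0.01611, ∂h/∂y = -0.001111 (det = 900).
|∇h| = √(0.01611² + -0.001111²) = 0.01615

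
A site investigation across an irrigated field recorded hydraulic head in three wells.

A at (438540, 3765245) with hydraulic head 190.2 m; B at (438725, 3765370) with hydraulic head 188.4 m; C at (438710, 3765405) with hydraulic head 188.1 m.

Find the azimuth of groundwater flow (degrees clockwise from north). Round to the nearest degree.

Taking A as reference: B−A = (185, 125, -1.8); C−A = (170, 160, -2.1).
Solve a·Δx + b·Δy = Δh: det = 185·160 − 170·125 = 8350.
∂h/∂x = [(-1.8)·160 − (-2.1)·125] / 8350 = -0.003054
∂h/∂y = [185·(-2.1) − 170·(-1.8)] / 8350 = -0.009880
Flow direction (−∇h) has components (+0.003054 E, +0.009880 N).
Azimuth = atan2(E, N) = atan2(+0.003054, +0.009880) = 17.2° ≈ 017°.

017°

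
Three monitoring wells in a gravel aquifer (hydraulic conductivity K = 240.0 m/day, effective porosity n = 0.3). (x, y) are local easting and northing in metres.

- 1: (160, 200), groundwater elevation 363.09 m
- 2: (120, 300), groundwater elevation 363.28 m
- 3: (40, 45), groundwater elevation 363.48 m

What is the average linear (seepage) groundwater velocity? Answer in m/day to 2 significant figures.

3.0 m/day

Three-point gradient (reference 1): Δ to 2 = (-40, 100, +0.19), Δ to 3 = (-120, -155, +0.39).
∂h/∂x = -0.003761, ∂h/∂y = +0.0003956 (det = 18200).
|∇h| = √(-0.003761² + 0.0003956²) = 0.003782
Seepage velocity v = K·i/n = 240.0 × 0.003782 / 0.3 = 3.026 m/day.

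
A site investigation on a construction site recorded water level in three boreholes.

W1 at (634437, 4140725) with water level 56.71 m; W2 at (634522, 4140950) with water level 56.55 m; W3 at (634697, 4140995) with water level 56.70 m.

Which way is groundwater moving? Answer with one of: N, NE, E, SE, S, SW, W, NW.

NW

With h = a·x + b·y + c and W1 as origin, the differences give:
  85·a + 225·b = -0.16
  260·a + 270·b = -0.01
Eliminate b (×270 and ×225, subtract): -35550·a = -40.950 → a = ∂h/∂x = +0.001152
Back-substitute: b = ∂h/∂y = -0.001146.
Flow = −∇h = (-0.001152 east, +0.001146 north), which points northwest.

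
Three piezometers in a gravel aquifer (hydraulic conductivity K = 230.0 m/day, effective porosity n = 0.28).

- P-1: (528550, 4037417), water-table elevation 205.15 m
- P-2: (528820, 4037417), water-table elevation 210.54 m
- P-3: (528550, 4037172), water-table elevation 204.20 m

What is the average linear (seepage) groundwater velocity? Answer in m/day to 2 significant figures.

17 m/day

∂h/∂x = (210.54 − 205.15) / (528820 − 528550) = +0.01996
∂h/∂y = (204.20 − 205.15) / (4037172 − 4037417) = +0.003878
|∇h| = √(0.01996² + 0.003878²) = 0.02033
Seepage velocity v = K·i/n = 230.0 × 0.02033 / 0.28 = 16.7 m/day.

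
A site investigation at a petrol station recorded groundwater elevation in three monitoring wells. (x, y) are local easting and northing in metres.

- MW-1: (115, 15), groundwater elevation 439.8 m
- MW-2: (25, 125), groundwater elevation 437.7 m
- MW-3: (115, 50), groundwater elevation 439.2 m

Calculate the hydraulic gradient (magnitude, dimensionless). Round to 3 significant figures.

Differences from MW-1: to MW-2 (Δx, Δy, Δh) = (-90, 110, -2.1); to MW-3 = (0, 35, -0.6).
Determinant of the coordinate differences = (-90)·35 − 0·110 = -3150.
∂h/∂x = [(-2.1)·35 − (-0.6)·110] / -3150 = +0.002381
∂h/∂y = [(-90)·(-0.6) − 0·(-2.1)] / -3150 = -0.01714
|∇h| = √(0.002381² + -0.01714²) = 0.0173

0.0173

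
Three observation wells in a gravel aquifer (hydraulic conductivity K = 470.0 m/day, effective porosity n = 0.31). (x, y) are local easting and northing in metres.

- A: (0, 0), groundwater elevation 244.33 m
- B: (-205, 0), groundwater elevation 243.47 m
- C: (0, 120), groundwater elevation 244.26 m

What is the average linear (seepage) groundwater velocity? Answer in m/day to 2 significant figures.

6.4 m/day

∂h/∂x = (243.47 − 244.33) / (-205 − 0) = +0.004195
∂h/∂y = (244.26 − 244.33) / (120 − 0) = -0.0005833
|∇h| = √(0.004195² + -0.0005833²) = 0.004235
Seepage velocity v = K·i/n = 470.0 × 0.004235 / 0.31 = 6.421 m/day.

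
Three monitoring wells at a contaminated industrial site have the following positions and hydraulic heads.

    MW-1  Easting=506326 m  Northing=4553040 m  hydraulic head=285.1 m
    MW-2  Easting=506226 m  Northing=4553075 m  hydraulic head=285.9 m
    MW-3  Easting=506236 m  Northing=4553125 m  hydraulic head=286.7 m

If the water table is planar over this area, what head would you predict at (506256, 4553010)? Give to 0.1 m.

Differences from MW-1: to MW-2 (Δx, Δy, Δh) = (-100, 35, +0.8); to MW-3 = (-90, 85, +1.6).
Solve a·Δx + b·Δy = Δh: det = (-100)·85 − (-90)·35 = -5350.
∂h/∂x = [(+0.8)·85 − (+1.6)·35] / -5350 = -0.002243
∂h/∂y = [(-100)·(+1.6) − (-90)·(+0.8)] / -5350 = +0.01645
h(506256, 4553010) = 285.1 + (-0.002243)·(-70) + (+0.01645)·(-30) = 285.1 +0.157 -0.493 = 284.764 m.

284.8 m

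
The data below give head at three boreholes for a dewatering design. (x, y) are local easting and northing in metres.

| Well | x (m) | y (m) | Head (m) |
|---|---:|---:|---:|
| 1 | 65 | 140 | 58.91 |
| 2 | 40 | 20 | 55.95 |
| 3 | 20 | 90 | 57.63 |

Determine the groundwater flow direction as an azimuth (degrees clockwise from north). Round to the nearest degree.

Taking 1 as reference: 2−1 = (-25, -120, -2.96); 3−1 = (-45, -50, -1.28).
Solve a·Δx + b·Δy = Δh: det = (-25)·(-50) − (-45)·(-120) = -4150.
∂h/∂x = [(-2.96)·(-50) − (-1.28)·(-120)] / -4150 = +0.001349
∂h/∂y = [(-25)·(-1.28) − (-45)·(-2.96)] / -4150 = +0.02439
Flow direction (−∇h) has components (-0.001349 E, -0.02439 N).
Azimuth = atan2(E, N) = atan2(-0.001349, -0.02439) = 183.2° ≈ 183°.

183°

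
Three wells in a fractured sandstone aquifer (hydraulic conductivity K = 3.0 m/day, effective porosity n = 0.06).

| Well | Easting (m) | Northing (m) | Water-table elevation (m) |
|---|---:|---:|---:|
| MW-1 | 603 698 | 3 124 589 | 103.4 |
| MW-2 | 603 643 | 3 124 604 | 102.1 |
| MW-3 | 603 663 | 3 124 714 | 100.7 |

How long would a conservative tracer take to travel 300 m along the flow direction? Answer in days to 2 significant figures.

240 days

With h = a·x + b·y + c and MW-1 as origin, the differences give:
  (-55)·a + 15·b = -1.3
  (-35)·a + 125·b = -2.7
Eliminate b (×125 and ×15, subtract): -6350·a = -122.00 → a = ∂h/∂x = +0.01921
Back-substitute: b = ∂h/∂y = -0.01622.
|∇h| = √(0.01921² + -0.01622²) = 0.02514
Seepage velocity v = K·i/n = 3.0 × 0.02514 / 0.06 = 1.257 m/day.
t = 300 / 1.257 = 238.7 days.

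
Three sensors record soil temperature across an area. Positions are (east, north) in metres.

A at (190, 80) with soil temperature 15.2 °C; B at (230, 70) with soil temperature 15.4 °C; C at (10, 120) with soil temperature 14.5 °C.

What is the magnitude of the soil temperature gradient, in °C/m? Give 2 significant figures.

Taking A as reference: B−A = (40, -10, +0.2); C−A = (-180, 40, -0.7).
Determinant of the coordinate differences = 40·40 − (-180)·(-10) = -200.
∂T/∂x = [(+0.2)·40 − (-0.7)·(-10)] / -200 = -0.005000
∂T/∂y = [40·(-0.7) − (-180)·(+0.2)] / -200 = -0.04000
|∇f| = √(-0.005000² + -0.04000²) = 0.04031 °C/m

0.040 °C/m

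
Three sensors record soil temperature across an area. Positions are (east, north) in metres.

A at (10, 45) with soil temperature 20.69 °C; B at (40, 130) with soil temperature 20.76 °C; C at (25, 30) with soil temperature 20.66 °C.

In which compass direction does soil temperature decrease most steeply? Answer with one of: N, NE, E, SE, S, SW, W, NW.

SE

Differences from A: to B (Δx, Δy, Δh) = (30, 85, +0.07); to C = (15, -15, -0.03).
Solve a·Δx + b·Δy = ΔT: det = 30·(-15) − 15·85 = -1725.
∂T/∂x = [(+0.07)·(-15) − (-0.03)·85] / -1725 = -0.0008696
∂T/∂y = [30·(-0.03) − 15·(+0.07)] / -1725 = +0.001130
Steepest decrease is along −∇f = (+0.0008696 E, -0.001130 N) → southeast.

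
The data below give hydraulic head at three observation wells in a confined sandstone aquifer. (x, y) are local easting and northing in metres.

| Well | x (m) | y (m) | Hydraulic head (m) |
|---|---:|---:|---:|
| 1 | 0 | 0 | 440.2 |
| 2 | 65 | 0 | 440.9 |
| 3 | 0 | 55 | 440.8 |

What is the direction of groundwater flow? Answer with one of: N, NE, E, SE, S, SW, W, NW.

SW

∂h/∂x = (440.9 − 440.2) / (65 − 0) = +0.01077
∂h/∂y = (440.8 − 440.2) / (55 − 0) = +0.01091
Flow = −∇h = (-0.01077 east, -0.01091 north), which points southwest.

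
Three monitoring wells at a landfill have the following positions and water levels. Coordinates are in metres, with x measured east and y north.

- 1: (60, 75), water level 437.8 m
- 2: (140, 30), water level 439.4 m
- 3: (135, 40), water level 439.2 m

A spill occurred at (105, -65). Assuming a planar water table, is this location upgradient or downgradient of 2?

upgradient

Three-point gradient (reference 1): Δ to 2 = (80, -45, +1.6), Δ to 3 = (75, -35, +1.4).
∂h/∂x = +0.01217, ∂h/∂y = -0.01391 (det = 575).
Head at (105, -65) = 437.8 + (+0.01217)·(45) + (-0.01391)·(-140) = 440.30 m.
That is higher than the 439.4 m at 2, so the point is upgradient.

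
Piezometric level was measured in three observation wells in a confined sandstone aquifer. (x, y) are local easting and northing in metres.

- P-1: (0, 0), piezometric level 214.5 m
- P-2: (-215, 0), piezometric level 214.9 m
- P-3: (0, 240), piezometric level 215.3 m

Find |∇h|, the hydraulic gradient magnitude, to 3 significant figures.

∂h/∂x = (214.9 − 214.5) / (-215 − 0) = -0.001860
∂h/∂y = (215.3 − 214.5) / (240 − 0) = +0.003333
|∇h| = √(-0.001860² + 0.003333²) = 0.003817

0.00382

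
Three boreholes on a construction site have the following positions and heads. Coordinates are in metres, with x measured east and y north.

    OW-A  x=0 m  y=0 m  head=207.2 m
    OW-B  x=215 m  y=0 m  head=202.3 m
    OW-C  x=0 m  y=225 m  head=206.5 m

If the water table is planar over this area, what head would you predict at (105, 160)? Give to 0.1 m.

∂h/∂x = (202.3 − 207.2) / (215 − 0) = -0.02279
∂h/∂y = (206.5 − 207.2) / (225 − 0) = -0.003111
h(105, 160) = 207.2 + (-0.02279)·(105) + (-0.003111)·(160) = 207.2 -2.393 -0.498 = 204.309 m.

204.3 m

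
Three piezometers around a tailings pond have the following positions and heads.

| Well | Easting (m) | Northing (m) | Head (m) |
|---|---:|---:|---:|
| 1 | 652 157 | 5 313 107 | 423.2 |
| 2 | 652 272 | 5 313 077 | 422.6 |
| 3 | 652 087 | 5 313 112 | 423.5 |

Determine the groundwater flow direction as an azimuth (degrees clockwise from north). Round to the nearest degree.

141°

With h = a·x + b·y + c and 1 as origin, the differences give:
  115·a + (-30)·b = -0.6
  (-70)·a + 5·b = +0.3
Eliminate b (×5 and ×(-30), subtract): -1525·a = 6.00 → a = ∂h/∂x = -0.003934
Back-substitute: b = ∂h/∂y = +0.004918.
Flow direction (−∇h) has components (+0.003934 E, -0.004918 N).
Azimuth = atan2(E, N) = atan2(+0.003934, -0.004918) = 141.3° ≈ 141°.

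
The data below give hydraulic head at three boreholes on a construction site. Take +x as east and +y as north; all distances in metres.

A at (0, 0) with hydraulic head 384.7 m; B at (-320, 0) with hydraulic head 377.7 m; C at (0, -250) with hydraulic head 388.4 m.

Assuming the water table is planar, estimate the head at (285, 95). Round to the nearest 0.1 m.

389.5 m

∂h/∂x = (377.7 − 384.7) / (-320 − 0) = +0.02187
∂h/∂y = (388.4 − 384.7) / (-250 − 0) = -0.01480
h(285, 95) = 384.7 + (+0.02187)·(285) + (-0.01480)·(95) = 384.7 +6.234 -1.406 = 389.528 m.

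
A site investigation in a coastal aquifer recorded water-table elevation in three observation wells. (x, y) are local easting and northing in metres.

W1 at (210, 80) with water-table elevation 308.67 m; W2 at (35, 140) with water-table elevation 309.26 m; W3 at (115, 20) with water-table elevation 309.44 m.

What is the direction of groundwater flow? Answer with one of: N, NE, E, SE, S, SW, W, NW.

Three-point gradient (reference W1): Δ to W2 = (-175, 60, +0.59), Δ to W3 = (-95, -60, +0.77).
∂h/∂x = -0.005037, ∂h/∂y = -0.004858 (det = 16200).
Flow = −∇h = (+0.005037 east, +0.004858 north), which points northeast.

NE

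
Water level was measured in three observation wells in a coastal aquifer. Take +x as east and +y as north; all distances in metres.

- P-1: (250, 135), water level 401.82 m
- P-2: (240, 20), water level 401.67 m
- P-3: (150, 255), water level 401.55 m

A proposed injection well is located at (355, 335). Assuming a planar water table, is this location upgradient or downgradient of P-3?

upgradient

With h = a·x + b·y + c and P-1 as origin, the differences give:
  (-10)·a + (-115)·b = -0.15
  (-100)·a + 120·b = -0.27
Eliminate b (×120 and ×(-115), subtract): -12700·a = -49.050 → a = ∂h/∂x = +0.003862
Back-substitute: b = ∂h/∂y = +0.0009685.
Head at (355, 335) = 401.82 + (+0.003862)·(105) + (+0.0009685)·(200) = 402.42 m.
That is higher than the 401.55 m at P-3, so the point is upgradient.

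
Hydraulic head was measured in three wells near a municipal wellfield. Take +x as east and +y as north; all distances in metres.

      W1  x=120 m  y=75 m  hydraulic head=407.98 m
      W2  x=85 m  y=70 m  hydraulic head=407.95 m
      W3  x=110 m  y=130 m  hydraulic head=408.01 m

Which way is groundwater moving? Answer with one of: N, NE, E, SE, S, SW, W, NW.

Three-point gradient (reference W1): Δ to W2 = (-35, -5, -0.03), Δ to W3 = (-10, 55, +0.03).
∂h/∂x = +0.0007595, ∂h/∂y = +0.0006835 (det = -1975).
Flow = −∇h = (-0.0007595 east, -0.0006835 north), which points southwest.

SW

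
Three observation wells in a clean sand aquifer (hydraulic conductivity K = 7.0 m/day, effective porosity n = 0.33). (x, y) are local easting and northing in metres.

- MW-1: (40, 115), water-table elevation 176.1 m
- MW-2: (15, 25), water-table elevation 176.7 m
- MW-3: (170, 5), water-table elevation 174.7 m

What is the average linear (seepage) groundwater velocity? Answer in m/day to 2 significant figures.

Three-point gradient (reference MW-1): Δ to MW-2 = (-25, -90, +0.6), Δ to MW-3 = (130, -110, -1.4).
∂h/∂x = -0.01329, ∂h/∂y = -0.002976 (det = 14450).
|∇h| = √(-0.01329² + -0.002976²) = 0.01362
Seepage velocity v = K·i/n = 7.0 × 0.01362 / 0.33 = 0.2889 m/day.

0.29 m/day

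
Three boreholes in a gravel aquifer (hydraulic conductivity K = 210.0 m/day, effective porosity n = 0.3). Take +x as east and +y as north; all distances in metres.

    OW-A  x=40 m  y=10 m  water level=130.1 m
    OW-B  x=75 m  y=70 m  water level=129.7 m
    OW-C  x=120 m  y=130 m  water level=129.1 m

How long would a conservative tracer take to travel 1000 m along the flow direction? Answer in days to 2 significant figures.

With h = a·x + b·y + c and OW-A as origin, the differences give:
  35·a + 60·b = -0.4
  80·a + 120·b = -1.0
Eliminate b (×120 and ×60, subtract): -600·a = 12.00 → a = ∂h/∂x = -0.02000
Back-substitute: b = ∂h/∂y = +0.005000.
|∇h| = √(-0.02000² + 0.005000²) = 0.02062
Seepage velocity v = K·i/n = 210.0 × 0.02062 / 0.3 = 14.43 m/day.
t = 1000 / 14.43 = 69.3 days.

69 days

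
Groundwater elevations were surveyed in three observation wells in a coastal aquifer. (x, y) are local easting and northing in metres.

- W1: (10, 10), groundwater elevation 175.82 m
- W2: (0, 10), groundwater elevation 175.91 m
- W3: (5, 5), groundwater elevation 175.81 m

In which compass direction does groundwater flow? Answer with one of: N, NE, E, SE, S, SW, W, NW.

SE

Taking W1 as reference: W2−W1 = (-10, 0, +0.09); W3−W1 = (-5, -5, -0.01).
Solve a·Δx + b·Δy = Δh: det = (-10)·(-5) − (-5)·0 = 50.
∂h/∂x = [(+0.09)·(-5) − (-0.01)·0] / 50 = -0.009000
∂h/∂y = [(-10)·(-0.01) − (-5)·(+0.09)] / 50 = +0.01100
Flow = −∇h = (+0.009000 east, -0.01100 north), which points southeast.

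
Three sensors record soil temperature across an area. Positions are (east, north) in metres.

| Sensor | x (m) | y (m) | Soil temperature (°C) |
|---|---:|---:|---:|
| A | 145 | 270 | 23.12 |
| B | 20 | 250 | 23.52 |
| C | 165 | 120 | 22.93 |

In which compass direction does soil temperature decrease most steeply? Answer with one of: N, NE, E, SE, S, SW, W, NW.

E

Differences from A: to B (Δx, Δy, Δh) = (-125, -20, +0.40); to C = (20, -150, -0.19).
Determinant of the coordinate differences = (-125)·(-150) − 20·(-20) = 19150.
∂T/∂x = [(+0.40)·(-150) − (-0.19)·(-20)] / 19150 = -0.003332
∂T/∂y = [(-125)·(-0.19) − 20·(+0.40)] / 19150 = +0.0008225
Steepest decrease is along −∇f = (+0.003332 E, -0.0008225 N) → east.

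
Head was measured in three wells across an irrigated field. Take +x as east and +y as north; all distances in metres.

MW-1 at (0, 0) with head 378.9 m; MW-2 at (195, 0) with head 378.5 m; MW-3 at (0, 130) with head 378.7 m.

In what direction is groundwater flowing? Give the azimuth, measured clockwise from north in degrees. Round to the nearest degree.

053°

∂h/∂x = (378.5 − 378.9) / (195 − 0) = -0.002051
∂h/∂y = (378.7 − 378.9) / (130 − 0) = -0.001538
Flow direction (−∇h) has components (+0.002051 E, +0.001538 N).
Azimuth = atan2(E, N) = atan2(+0.002051, +0.001538) = 53.1° ≈ 053°.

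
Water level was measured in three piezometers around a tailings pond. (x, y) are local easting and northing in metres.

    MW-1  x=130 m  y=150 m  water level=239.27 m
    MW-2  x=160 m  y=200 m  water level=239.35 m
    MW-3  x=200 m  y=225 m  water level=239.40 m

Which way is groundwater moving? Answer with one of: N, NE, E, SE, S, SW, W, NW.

Three-point gradient (reference MW-1): Δ to MW-2 = (30, 50, +0.08), Δ to MW-3 = (70, 75, +0.13).
∂h/∂x = +0.0004000, ∂h/∂y = +0.001360 (det = -1250).
Flow = −∇h = (-0.0004000 east, -0.001360 north), which points south.

S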